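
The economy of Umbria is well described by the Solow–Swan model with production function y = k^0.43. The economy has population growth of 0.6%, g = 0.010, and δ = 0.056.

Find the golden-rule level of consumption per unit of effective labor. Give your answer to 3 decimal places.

c_gold ≈ 2.195

At the golden rule, f'(k) = n + g + δ, so α·k^(α−1) = n + g + δ and k_gold = (α/(n + g + δ))^(1/(1−α)).
k_gold = (0.43/0.072)^(1/0.57) = 5.9722^1.7544 ≈ 22.9959
c_gold = f(k_gold) − (n + g + δ)·k_gold = 3.8504 − 0.072×22.9959 ≈ 2.1947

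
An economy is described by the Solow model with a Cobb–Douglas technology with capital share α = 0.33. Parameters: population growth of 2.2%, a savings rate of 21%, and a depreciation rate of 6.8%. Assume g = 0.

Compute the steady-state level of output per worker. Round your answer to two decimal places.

y* = 1.52

Steady state requires s·f(k) = (n + δ)·k, i.e. s·k^α = (n + δ)·k.
Rearranging, k^(1−α) = s / (n + δ).
k^0.67 = 0.21 / (0.022 + 0.068) = 0.21 / 0.090 = 2.3333
k* = 2.3333^(1/0.67) ≈ 3.5417
y* = (k*)^α = 3.5417^0.33 ≈ 1.5179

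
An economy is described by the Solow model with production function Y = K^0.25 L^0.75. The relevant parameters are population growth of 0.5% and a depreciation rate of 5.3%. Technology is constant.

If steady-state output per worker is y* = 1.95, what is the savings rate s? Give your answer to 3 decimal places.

Steady state requires s·f(k) = (n + δ)·k, i.e. s·k^α = (n + δ)·k.
Since y* = [s/(n + δ)]^(α/(1−α)), we have s/(n + δ) = (y*)^((1−α)/α) = 1.95^3 = 7.4149.
Therefore s = 7.4149 × (n + δ) = 7.4149 × 0.058 = 0.4301.

s ≈ 0.430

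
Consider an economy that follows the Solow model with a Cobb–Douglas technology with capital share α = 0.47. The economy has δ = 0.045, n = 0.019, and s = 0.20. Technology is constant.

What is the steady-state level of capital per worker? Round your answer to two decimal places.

k* ≈ 8.58

Steady state requires s·f(k) = (n + δ)·k, i.e. s·k^α = (n + δ)·k.
Rearranging, k^(1−α) = s / (n + δ).
k^0.53 = 0.20 / (0.019 + 0.045) = 0.20 / 0.064 = 3.1250
k* = 3.1250^(1/0.53) ≈ 8.5838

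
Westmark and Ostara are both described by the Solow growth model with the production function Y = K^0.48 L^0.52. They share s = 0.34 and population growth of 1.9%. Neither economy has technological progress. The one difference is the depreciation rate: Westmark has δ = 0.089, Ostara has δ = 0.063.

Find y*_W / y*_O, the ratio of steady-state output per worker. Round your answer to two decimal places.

Steady-state y* = [s/(n + δ)]^(α/(1−α)), so the ratio is [ (s_W/(n + δ)_W) / (s_O/(n + δ)_O) ]^0.9231.
s_W/(n + δ)_W = 0.34/0.108 = 3.1481; s_O/(n + δ)_O = 0.34/0.082 = 4.1463.
Ratio = (3.1481/4.1463)^0.9231 = 0.7593^0.9231 ≈ 0.7755

y*_W / y*_O ≈ 0.78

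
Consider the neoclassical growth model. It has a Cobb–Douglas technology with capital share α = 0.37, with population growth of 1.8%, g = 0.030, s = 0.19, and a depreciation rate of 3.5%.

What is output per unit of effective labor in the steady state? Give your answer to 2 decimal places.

y* ≈ 1.63

In steady state, investment equals break-even investment: s·k^α = (n + g + δ)·k.
Dividing both sides by k: k^(1−α) = s / (n + g + δ).
k^0.63 = 0.19 / (0.018 + 0.030 + 0.035) = 0.19 / 0.083 = 2.2892
k* = 2.2892^(1/0.63) ≈ 3.7233
y* = (k*)^α = 3.7233^0.37 ≈ 1.6265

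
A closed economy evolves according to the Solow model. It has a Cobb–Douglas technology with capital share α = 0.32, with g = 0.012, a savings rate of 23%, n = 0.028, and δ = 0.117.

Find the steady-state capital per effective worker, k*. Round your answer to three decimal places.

k* = 1.753

In steady state, investment equals break-even investment: s·k^α = (n + g + δ)·k.
Dividing both sides by k: k^(1−α) = s / (n + g + δ).
k^0.68 = 0.23 / (0.028 + 0.012 + 0.117) = 0.23 / 0.157 = 1.4650
k* = 1.4650^(1/0.68) ≈ 1.7534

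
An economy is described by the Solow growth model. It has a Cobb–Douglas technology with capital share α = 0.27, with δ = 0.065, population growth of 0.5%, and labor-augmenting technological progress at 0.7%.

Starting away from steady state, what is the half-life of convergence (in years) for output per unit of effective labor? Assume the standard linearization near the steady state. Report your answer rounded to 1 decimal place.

Near the steady state the convergence rate is λ = (1 − α)(n + g + δ).
λ = (1 − 0.27) × 0.077 = 0.73 × 0.077 = 0.05621
Half-life = ln 2 / λ = 0.6931 / 0.05621 ≈ 12.33 years

t_½ ≈ 12.3 years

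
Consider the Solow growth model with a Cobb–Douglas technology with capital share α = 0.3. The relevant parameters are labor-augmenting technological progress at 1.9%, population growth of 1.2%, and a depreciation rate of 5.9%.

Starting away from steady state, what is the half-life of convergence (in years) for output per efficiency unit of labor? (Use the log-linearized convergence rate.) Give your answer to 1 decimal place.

Near the steady state the convergence rate is λ = (1 − α)(n + g + δ).
λ = (1 − 0.3) × 0.090 = 0.7 × 0.090 = 0.0630
Half-life = ln 2 / λ = 0.6931 / 0.0630 ≈ 11.00 years

about 11.0 years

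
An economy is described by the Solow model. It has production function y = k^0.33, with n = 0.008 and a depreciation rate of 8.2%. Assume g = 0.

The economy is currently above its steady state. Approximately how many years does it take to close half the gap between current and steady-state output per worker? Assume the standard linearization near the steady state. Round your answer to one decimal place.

Near the steady state the convergence rate is λ = (1 − α)(n + δ).
λ = (1 − 0.33) × 0.090 = 0.67 × 0.090 = 0.0603
Half-life = ln 2 / λ = 0.6931 / 0.0603 ≈ 11.49 years

t_½ ≈ 11.5 years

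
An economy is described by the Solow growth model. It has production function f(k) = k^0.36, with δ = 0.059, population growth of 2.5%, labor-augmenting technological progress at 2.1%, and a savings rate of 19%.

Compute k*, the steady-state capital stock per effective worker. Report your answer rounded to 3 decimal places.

k* ≈ 2.526

At the steady state, Δk = 0, so s·k^α = (n + g + δ)·k.
Rearranging, k^(1−α) = s / (n + g + δ).
k^0.64 = 0.19 / (0.025 + 0.021 + 0.059) = 0.19 / 0.105 = 1.8095
k* = 1.8095^(1/0.64) ≈ 2.5260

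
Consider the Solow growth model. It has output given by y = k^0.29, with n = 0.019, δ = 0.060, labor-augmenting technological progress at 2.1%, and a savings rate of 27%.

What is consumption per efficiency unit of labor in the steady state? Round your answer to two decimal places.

c* ≈ 1.10

At the steady state, Δk = 0, so s·k^α = (n + g + δ)·k.
Rearranging, k^(1−α) = s / (n + g + δ).
k^0.71 = 0.27 / (0.019 + 0.021 + 0.060) = 0.27 / 0.100 = 2.7000
k* = 2.7000^(1/0.71) ≈ 4.0509
y* = (k*)^α = 4.0509^0.29 ≈ 1.5003
c* = (1 − s)·y* = (1 − 0.27) × 1.5003 ≈ 1.0952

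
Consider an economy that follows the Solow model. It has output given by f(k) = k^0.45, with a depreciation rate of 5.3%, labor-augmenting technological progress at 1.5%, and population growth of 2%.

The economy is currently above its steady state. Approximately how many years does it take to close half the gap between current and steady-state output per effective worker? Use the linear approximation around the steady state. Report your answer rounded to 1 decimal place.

Near the steady state the convergence rate is λ = (1 − α)(n + g + δ).
λ = (1 − 0.45) × 0.088 = 0.55 × 0.088 = 0.0484
Half-life = ln 2 / λ = 0.6931 / 0.0484 ≈ 14.32 years

half-life ≈ 14.3 years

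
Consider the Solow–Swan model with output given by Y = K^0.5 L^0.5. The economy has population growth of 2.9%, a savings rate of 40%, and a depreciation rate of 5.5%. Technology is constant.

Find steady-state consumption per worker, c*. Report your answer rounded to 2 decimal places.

In steady state, investment equals break-even investment: s·k^α = (n + δ)·k.
Dividing both sides by k: k^(1−α) = s / (n + δ).
k^0.5 = 0.40 / (0.029 + 0.055) = 0.40 / 0.084 = 4.7619
k* = 4.7619^(1/0.5) ≈ 22.6757
y* = (k*)^α = 22.6757^0.5 ≈ 4.7619
c* = (1 − s)·y* = (1 − 0.40) × 4.7619 ≈ 2.8571

c* ≈ 2.86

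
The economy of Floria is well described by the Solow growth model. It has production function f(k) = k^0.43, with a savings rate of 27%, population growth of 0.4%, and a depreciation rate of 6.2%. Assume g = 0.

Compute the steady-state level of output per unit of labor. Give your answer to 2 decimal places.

Steady state requires s·f(k) = (n + δ)·k, i.e. s·k^α = (n + δ)·k.
Dividing both sides by k: k^(1−α) = s / (n + δ).
k^0.57 = 0.27 / (0.004 + 0.062) = 0.27 / 0.066 = 4.0909
k* = 4.0909^(1/0.57) ≈ 11.8404
y* = (k*)^α = 11.8404^0.43 ≈ 2.8943

y* ≈ 2.89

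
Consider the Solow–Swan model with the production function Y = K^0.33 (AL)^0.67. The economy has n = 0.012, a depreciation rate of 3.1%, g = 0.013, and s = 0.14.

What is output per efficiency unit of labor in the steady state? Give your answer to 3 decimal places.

y* = 1.570

At the steady state, Δk = 0, so s·k^α = (n + g + δ)·k.
Dividing both sides by k: k^(1−α) = s / (n + g + δ).
k^0.67 = 0.14 / (0.012 + 0.013 + 0.031) = 0.14 / 0.056 = 2.5000
k* = 2.5000^(1/0.67) ≈ 3.9259
y* = (k*)^α = 3.9259^0.33 ≈ 1.5704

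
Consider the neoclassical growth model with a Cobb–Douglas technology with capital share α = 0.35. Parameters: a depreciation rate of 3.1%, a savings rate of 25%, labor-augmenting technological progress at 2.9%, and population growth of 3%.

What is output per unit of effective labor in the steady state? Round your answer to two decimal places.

Steady state requires s·f(k) = (n + g + δ)·k, i.e. s·k^α = (n + g + δ)·k.
Dividing both sides by k: k^(1−α) = s / (n + g + δ).
k^0.65 = 0.25 / (0.030 + 0.029 + 0.031) = 0.25 / 0.090 = 2.7778
k* = 2.7778^(1/0.65) ≈ 4.8152
y* = (k*)^α = 4.8152^0.35 ≈ 1.7335

y* ≈ 1.73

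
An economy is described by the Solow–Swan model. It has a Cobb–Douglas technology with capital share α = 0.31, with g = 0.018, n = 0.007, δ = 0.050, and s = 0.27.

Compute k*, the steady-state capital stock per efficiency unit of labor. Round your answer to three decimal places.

Steady state requires s·f(k) = (n + g + δ)·k, i.e. s·k^α = (n + g + δ)·k.
Rearranging, k^(1−α) = s / (n + g + δ).
k^0.69 = 0.27 / (0.007 + 0.018 + 0.050) = 0.27 / 0.075 = 3.6000
k* = 3.6000^(1/0.69) ≈ 6.4008

k* ≈ 6.401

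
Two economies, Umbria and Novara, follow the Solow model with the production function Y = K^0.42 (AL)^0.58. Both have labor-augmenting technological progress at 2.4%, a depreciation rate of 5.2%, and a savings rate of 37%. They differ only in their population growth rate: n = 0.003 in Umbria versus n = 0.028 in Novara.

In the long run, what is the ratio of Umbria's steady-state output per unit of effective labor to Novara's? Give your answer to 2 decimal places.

Steady-state y* = [s/(n + g + δ)]^(α/(1−α)), so the ratio is [ (s_U/(n + g + δ)_U) / (s_N/(n + g + δ)_N) ]^0.7241.
s_U/(n + g + δ)_U = 0.37/0.079 = 4.6835; s_N/(n + g + δ)_N = 0.37/0.104 = 3.5577.
Ratio = (4.6835/3.5577)^0.7241 = 1.3164^0.7241 ≈ 1.2202

ratio ≈ 1.22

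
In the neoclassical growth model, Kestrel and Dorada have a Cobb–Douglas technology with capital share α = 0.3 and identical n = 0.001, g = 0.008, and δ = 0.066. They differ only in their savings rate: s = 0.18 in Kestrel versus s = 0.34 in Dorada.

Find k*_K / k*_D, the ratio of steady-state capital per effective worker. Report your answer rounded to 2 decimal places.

Steady-state k* = [s/(n + g + δ)]^(1/(1−α)), so the ratio is [ (s_K/(n + g + δ)_K) / (s_D/(n + g + δ)_D) ]^1.4286.
s_K/(n + g + δ)_K = 0.18/0.075 = 2.4000; s_D/(n + g + δ)_D = 0.34/0.075 = 4.5333.
Ratio = (2.4000/4.5333)^1.4286 = 0.5294^1.4286 ≈ 0.4031

k*_K / k*_D ≈ 0.40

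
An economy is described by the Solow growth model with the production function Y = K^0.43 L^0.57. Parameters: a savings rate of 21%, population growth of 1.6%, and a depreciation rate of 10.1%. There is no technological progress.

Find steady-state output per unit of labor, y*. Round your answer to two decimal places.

In steady state, investment equals break-even investment: s·k^α = (n + δ)·k.
Rearranging, k^(1−α) = s / (n + δ).
k^0.57 = 0.21 / (0.016 + 0.101) = 0.21 / 0.117 = 1.7949
k* = 1.7949^(1/0.57) ≈ 2.7905
y* = (k*)^α = 2.7905^0.43 ≈ 1.5547

y* = 1.55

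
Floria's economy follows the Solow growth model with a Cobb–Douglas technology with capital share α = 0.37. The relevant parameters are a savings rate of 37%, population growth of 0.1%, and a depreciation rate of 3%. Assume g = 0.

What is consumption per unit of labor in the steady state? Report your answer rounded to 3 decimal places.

c* ≈ 2.703

At the steady state, Δk = 0, so s·k^α = (n + δ)·k.
Dividing both sides by k: k^(1−α) = s / (n + δ).
k^0.63 = 0.37 / (0.001 + 0.030) = 0.37 / 0.031 = 11.9355
k* = 11.9355^(1/0.63) ≈ 51.2001
y* = (k*)^α = 51.2001^0.37 ≈ 4.2897
c* = (1 − s)·y* = (1 − 0.37) × 4.2897 ≈ 2.7025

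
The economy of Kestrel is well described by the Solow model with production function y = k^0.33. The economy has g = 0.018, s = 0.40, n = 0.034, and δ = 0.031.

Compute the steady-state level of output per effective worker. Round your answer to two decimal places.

Steady state requires s·f(k) = (n + g + δ)·k, i.e. s·k^α = (n + g + δ)·k.
Dividing both sides by k: k^(1−α) = s / (n + g + δ).
k^0.67 = 0.40 / (0.034 + 0.018 + 0.031) = 0.40 / 0.083 = 4.8193
k* = 4.8193^(1/0.67) ≈ 10.4563
y* = (k*)^α = 10.4563^0.33 ≈ 2.1697

y* ≈ 2.17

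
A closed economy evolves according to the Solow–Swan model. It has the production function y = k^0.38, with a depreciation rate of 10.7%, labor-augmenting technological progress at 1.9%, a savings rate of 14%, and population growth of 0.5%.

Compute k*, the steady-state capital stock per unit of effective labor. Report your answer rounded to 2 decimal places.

In steady state, investment equals break-even investment: s·k^α = (n + g + δ)·k.
Rearranging, k^(1−α) = s / (n + g + δ).
k^0.62 = 0.14 / (0.005 + 0.019 + 0.107) = 0.14 / 0.131 = 1.0687
k* = 1.0687^(1/0.62) ≈ 1.1131

k* = 1.11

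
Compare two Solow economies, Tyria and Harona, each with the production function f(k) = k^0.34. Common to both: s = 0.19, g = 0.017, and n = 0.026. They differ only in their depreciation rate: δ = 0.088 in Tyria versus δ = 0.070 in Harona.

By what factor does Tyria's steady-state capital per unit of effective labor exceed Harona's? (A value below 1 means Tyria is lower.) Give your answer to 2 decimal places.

Steady-state k* = [s/(n + g + δ)]^(1/(1−α)), so the ratio is [ (s_T/(n + g + δ)_T) / (s_H/(n + g + δ)_H) ]^1.5152.
s_T/(n + g + δ)_T = 0.19/0.131 = 1.4504; s_H/(n + g + δ)_H = 0.19/0.113 = 1.6814.
Ratio = (1.4504/1.6814)^1.5152 = 0.8626^1.5152 ≈ 0.7994

k*_T / k*_H ≈ 0.80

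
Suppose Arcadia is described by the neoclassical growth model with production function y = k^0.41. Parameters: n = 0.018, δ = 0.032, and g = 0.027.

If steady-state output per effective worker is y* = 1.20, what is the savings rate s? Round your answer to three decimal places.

In steady state, investment equals break-even investment: s·k^α = (n + g + δ)·k.
Since y* = [s/(n + g + δ)]^(α/(1−α)), we have s/(n + g + δ) = (y*)^((1−α)/α) = 1.20^1.439 = 1.3000.
Therefore s = 1.3000 × (n + g + δ) = 1.3000 × 0.077 = 0.1001.

s ≈ 0.100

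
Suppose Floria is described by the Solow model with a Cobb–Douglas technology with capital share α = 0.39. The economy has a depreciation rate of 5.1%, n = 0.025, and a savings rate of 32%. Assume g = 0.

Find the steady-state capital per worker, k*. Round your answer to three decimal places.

In steady state, investment equals break-even investment: s·k^α = (n + δ)·k.
Dividing both sides by k: k^(1−α) = s / (n + δ).
k^0.61 = 0.32 / (0.025 + 0.051) = 0.32 / 0.076 = 4.2105
k* = 4.2105^(1/0.61) ≈ 10.5560

k* ≈ 10.556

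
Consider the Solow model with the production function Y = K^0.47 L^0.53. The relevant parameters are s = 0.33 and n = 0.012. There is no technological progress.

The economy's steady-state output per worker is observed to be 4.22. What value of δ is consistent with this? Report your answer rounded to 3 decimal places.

In steady state, investment equals break-even investment: s·k^α = (n + δ)·k.
Since y* = [s/(n + δ)]^(α/(1−α)), we have s/(n + δ) = (y*)^((1−α)/α) = 4.22^1.1277 = 5.0718.
Therefore n + δ = s / 5.0718 = 0.33 / 5.0718 = 0.0651, so δ = 0.0651 − 0.012 = 0.0531.

δ ≈ 0.053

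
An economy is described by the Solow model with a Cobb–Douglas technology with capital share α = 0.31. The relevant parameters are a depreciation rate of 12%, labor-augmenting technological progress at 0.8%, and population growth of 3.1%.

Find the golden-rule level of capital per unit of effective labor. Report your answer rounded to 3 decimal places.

The golden rule sets f'(k) = n + g + δ, i.e. α·k^(α−1) = n + g + δ.
So k^(1−α) = α / (n + g + δ) = 0.31 / 0.159 = 1.9497.
k_gold = 1.9497^(1/0.69) ≈ 2.6317

k_gold ≈ 2.632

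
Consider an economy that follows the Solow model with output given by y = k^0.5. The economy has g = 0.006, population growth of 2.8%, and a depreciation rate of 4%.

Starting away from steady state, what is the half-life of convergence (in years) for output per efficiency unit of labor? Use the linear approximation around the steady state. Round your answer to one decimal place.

Near the steady state the convergence rate is λ = (1 − α)(n + g + δ).
λ = (1 − 0.5) × 0.074 = 0.5 × 0.074 = 0.0370
Half-life = ln 2 / λ = 0.6931 / 0.0370 ≈ 18.73 years

about 18.7 years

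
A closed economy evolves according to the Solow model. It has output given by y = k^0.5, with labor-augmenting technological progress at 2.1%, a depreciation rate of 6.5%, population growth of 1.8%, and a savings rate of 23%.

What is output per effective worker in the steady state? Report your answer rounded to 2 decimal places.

At the steady state, Δk = 0, so s·k^α = (n + g + δ)·k.
Rearranging, k^(1−α) = s / (n + g + δ).
k^0.5 = 0.23 / (0.018 + 0.021 + 0.065) = 0.23 / 0.104 = 2.2115
k* = 2.2115^(1/0.5) ≈ 4.8907
y* = (k*)^α = 4.8907^0.5 ≈ 2.2115

y* ≈ 2.21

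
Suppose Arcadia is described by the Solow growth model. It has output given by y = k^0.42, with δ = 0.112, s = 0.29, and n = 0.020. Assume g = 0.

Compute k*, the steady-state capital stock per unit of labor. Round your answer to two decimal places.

In steady state, investment equals break-even investment: s·k^α = (n + δ)·k.
Rearranging, k^(1−α) = s / (n + δ).
k^0.58 = 0.29 / (0.020 + 0.112) = 0.29 / 0.132 = 2.1970
k* = 2.1970^(1/0.58) ≈ 3.8847

k* ≈ 3.88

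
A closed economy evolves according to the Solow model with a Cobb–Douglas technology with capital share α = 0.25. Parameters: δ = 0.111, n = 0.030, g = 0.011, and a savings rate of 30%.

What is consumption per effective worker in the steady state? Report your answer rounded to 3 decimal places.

c* = 0.878

At the steady state, Δk = 0, so s·k^α = (n + g + δ)·k.
Rearranging, k^(1−α) = s / (n + g + δ).
k^0.75 = 0.30 / (0.030 + 0.011 + 0.111) = 0.30 / 0.152 = 1.9737
k* = 1.9737^(1/0.75) ≈ 2.4758
y* = (k*)^α = 2.4758^0.25 ≈ 1.2544
c* = (1 − s)·y* = (1 − 0.30) × 1.2544 ≈ 0.8781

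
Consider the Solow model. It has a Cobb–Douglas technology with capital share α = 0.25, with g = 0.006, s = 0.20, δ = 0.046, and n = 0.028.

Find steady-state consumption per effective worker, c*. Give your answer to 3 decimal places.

c* ≈ 1.086

Steady state requires s·f(k) = (n + g + δ)·k, i.e. s·k^α = (n + g + δ)·k.
Dividing both sides by k: k^(1−α) = s / (n + g + δ).
k^0.75 = 0.20 / (0.028 + 0.006 + 0.046) = 0.20 / 0.080 = 2.5000
k* = 2.5000^(1/0.75) ≈ 3.3930
y* = (k*)^α = 3.3930^0.25 ≈ 1.3572
c* = (1 − s)·y* = (1 − 0.20) × 1.3572 ≈ 1.0858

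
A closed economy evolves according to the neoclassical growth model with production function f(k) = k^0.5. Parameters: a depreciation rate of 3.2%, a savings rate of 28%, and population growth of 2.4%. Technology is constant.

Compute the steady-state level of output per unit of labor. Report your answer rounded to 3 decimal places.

y* ≈ 5.000

In steady state, investment equals break-even investment: s·k^α = (n + δ)·k.
Dividing both sides by k: k^(1−α) = s / (n + δ).
k^0.5 = 0.28 / (0.024 + 0.032) = 0.28 / 0.056 = 5.0000
k* = 5.0000^(1/0.5) ≈ 25.0000
y* = (k*)^α = 25.0000^0.5 ≈ 5.0000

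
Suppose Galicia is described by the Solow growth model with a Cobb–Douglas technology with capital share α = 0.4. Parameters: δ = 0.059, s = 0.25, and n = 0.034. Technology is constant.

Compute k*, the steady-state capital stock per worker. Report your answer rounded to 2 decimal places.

k* ≈ 5.20

In steady state, investment equals break-even investment: s·k^α = (n + δ)·k.
Rearranging, k^(1−α) = s / (n + δ).
k^0.6 = 0.25 / (0.034 + 0.059) = 0.25 / 0.093 = 2.6882
k* = 2.6882^(1/0.6) ≈ 5.1972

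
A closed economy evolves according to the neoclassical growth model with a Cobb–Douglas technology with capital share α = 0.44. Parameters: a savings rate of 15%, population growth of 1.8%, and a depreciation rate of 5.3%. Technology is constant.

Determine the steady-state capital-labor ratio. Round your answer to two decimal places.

k* ≈ 3.80

At the steady state, Δk = 0, so s·k^α = (n + δ)·k.
Dividing both sides by k: k^(1−α) = s / (n + δ).
k^0.56 = 0.15 / (0.018 + 0.053) = 0.15 / 0.071 = 2.1127
k* = 2.1127^(1/0.56) ≈ 3.8025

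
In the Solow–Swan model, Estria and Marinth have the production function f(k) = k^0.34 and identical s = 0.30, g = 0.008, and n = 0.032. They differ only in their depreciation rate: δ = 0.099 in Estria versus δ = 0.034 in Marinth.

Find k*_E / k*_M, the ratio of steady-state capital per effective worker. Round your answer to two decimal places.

ratio ≈ 0.38

Steady-state k* = [s/(n + g + δ)]^(1/(1−α)), so the ratio is [ (s_E/(n + g + δ)_E) / (s_M/(n + g + δ)_M) ]^1.5152.
s_E/(n + g + δ)_E = 0.30/0.139 = 2.1583; s_M/(n + g + δ)_M = 0.30/0.074 = 4.0541.
Ratio = (2.1583/4.0541)^1.5152 = 0.5324^1.5152 ≈ 0.3848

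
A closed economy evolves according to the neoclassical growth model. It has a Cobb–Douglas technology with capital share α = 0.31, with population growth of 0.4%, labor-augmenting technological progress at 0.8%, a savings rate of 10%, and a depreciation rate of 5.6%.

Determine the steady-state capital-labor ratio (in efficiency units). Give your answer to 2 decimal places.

k* ≈ 1.75

In steady state, investment equals break-even investment: s·k^α = (n + g + δ)·k.
Dividing both sides by k: k^(1−α) = s / (n + g + δ).
k^0.69 = 0.10 / (0.004 + 0.008 + 0.056) = 0.10 / 0.068 = 1.4706
k* = 1.4706^(1/0.69) ≈ 1.7488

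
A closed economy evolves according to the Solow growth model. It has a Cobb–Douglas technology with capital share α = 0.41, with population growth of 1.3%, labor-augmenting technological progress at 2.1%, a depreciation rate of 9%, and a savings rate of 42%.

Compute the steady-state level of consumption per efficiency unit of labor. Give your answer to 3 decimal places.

In steady state, investment equals break-even investment: s·k^α = (n + g + δ)·k.
Rearranging, k^(1−α) = s / (n + g + δ).
k^0.59 = 0.42 / (0.013 + 0.021 + 0.090) = 0.42 / 0.124 = 3.3871
k* = 3.3871^(1/0.59) ≈ 7.9070
y* = (k*)^α = 7.9070^0.41 ≈ 2.3345
c* = (1 − s)·y* = (1 − 0.42) × 2.3345 ≈ 1.3540

c* ≈ 1.354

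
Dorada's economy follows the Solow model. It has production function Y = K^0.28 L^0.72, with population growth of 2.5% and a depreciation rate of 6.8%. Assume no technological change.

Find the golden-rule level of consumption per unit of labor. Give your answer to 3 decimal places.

At the golden rule, f'(k) = n + δ, so α·k^(α−1) = n + δ and k_gold = (α/(n + δ))^(1/(1−α)).
k_gold = (0.28/0.093)^(1/0.72) = 3.0108^1.3889 ≈ 4.6221
c_gold = f(k_gold) − (n + δ)·k_gold = 1.5352 − 0.093×4.6221 ≈ 1.1053

c_gold ≈ 1.105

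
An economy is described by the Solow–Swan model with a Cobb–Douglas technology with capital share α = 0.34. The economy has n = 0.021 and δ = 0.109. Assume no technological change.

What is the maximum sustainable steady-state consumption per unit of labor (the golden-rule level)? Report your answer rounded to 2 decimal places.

c_gold ≈ 1.08

At the golden rule, f'(k) = n + δ, so α·k^(α−1) = n + δ and k_gold = (α/(n + δ))^(1/(1−α)).
k_gold = (0.34/0.130)^(1/0.66) = 2.6154^1.5152 ≈ 4.2919
c_gold = f(k_gold) − (n + δ)·k_gold = 1.6410 − 0.130×4.2919 ≈ 1.0831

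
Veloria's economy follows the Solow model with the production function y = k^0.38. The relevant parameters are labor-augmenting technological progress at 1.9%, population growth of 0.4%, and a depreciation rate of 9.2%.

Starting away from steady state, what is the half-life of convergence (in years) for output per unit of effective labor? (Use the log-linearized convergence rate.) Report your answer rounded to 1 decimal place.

Near the steady state the convergence rate is λ = (1 − α)(n + g + δ).
λ = (1 − 0.38) × 0.115 = 0.62 × 0.115 = 0.0713
Half-life = ln 2 / λ = 0.6931 / 0.0713 ≈ 9.72 years

half-life ≈ 9.7 years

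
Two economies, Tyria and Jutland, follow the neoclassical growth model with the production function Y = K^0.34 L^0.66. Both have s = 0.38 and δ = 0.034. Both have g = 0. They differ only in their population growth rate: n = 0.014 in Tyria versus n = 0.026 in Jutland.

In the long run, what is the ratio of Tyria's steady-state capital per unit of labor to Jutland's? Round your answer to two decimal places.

Steady-state k* = [s/(n + δ)]^(1/(1−α)), so the ratio is [ (s_T/(n + δ)_T) / (s_J/(n + δ)_J) ]^1.5152.
s_T/(n + δ)_T = 0.38/0.048 = 7.9167; s_J/(n + δ)_J = 0.38/0.060 = 6.3333.
Ratio = (7.9167/6.3333)^1.5152 = 1.2500^1.5152 ≈ 1.4023

k*_T / k*_J ≈ 1.40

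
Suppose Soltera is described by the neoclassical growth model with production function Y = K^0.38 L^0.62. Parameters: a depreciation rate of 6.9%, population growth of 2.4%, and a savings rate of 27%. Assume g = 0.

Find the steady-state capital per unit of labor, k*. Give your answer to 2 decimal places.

Steady state requires s·f(k) = (n + δ)·k, i.e. s·k^α = (n + δ)·k.
Dividing both sides by k: k^(1−α) = s / (n + δ).
k^0.62 = 0.27 / (0.024 + 0.069) = 0.27 / 0.093 = 2.9032
k* = 2.9032^(1/0.62) ≈ 5.5792

k* = 5.58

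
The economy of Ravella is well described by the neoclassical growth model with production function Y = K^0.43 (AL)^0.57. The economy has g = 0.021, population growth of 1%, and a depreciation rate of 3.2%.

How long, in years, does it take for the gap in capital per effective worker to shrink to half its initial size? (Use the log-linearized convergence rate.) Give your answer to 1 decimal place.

Near the steady state the convergence rate is λ = (1 − α)(n + g + δ).
λ = (1 − 0.43) × 0.063 = 0.57 × 0.063 = 0.03591
Half-life = ln 2 / λ = 0.6931 / 0.03591 ≈ 19.30 years

half-life ≈ 19.3 years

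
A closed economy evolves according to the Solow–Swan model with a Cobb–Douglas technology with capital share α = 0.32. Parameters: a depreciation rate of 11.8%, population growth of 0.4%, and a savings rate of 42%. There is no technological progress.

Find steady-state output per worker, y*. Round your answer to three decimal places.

y* ≈ 1.789

In steady state, investment equals break-even investment: s·k^α = (n + δ)·k.
Dividing both sides by k: k^(1−α) = s / (n + δ).
k^0.68 = 0.42 / (0.004 + 0.118) = 0.42 / 0.122 = 3.4426
k* = 3.4426^(1/0.68) ≈ 6.1594
y* = (k*)^α = 6.1594^0.32 ≈ 1.7892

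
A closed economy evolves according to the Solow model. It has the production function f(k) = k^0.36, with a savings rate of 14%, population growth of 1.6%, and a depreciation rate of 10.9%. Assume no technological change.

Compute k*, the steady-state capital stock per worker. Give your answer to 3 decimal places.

In steady state, investment equals break-even investment: s·k^α = (n + δ)·k.
Rearranging, k^(1−α) = s / (n + δ).
k^0.64 = 0.14 / (0.016 + 0.109) = 0.14 / 0.125 = 1.1200
k* = 1.1200^(1/0.64) ≈ 1.1937

k* ≈ 1.194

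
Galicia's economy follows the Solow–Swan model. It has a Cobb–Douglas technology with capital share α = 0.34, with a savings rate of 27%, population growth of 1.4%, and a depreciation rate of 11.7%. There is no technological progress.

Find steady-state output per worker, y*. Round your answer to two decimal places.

Steady state requires s·f(k) = (n + δ)·k, i.e. s·k^α = (n + δ)·k.
Dividing both sides by k: k^(1−α) = s / (n + δ).
k^0.66 = 0.27 / (0.014 + 0.117) = 0.27 / 0.131 = 2.0611
k* = 2.0611^(1/0.66) ≈ 2.9916
y* = (k*)^α = 2.9916^0.34 ≈ 1.4515

y* = 1.45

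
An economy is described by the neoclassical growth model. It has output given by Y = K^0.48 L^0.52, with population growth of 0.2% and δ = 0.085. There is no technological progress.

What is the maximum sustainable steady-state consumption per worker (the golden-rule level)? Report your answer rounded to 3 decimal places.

At the golden rule, f'(k) = n + δ, so α·k^(α−1) = n + δ and k_gold = (α/(n + δ))^(1/(1−α)).
k_gold = (0.48/0.087)^(1/0.52) = 5.5172^1.9231 ≈ 26.6931
c_gold = f(k_gold) − (n + δ)·k_gold = 4.8381 − 0.087×26.6931 ≈ 2.5158

c_gold ≈ 2.516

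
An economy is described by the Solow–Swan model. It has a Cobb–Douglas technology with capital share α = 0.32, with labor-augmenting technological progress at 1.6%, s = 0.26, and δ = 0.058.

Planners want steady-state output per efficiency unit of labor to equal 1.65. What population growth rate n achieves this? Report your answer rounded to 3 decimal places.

At the steady state, Δk = 0, so s·k^α = (n + g + δ)·k.
Since y* = [s/(n + g + δ)]^(α/(1−α)), we have s/(n + g + δ) = (y*)^((1−α)/α) = 1.65^2.125 = 2.8984.
Therefore n + g + δ = s / 2.8984 = 0.26 / 2.8984 = 0.0897, so n = 0.0897 − 0.074 = 0.0157.

n ≈ 0.016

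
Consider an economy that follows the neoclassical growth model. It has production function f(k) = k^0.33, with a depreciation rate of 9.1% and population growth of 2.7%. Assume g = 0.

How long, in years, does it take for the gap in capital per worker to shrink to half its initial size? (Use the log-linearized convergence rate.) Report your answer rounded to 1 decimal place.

about 8.8 years

Near the steady state the convergence rate is λ = (1 − α)(n + δ).
λ = (1 − 0.33) × 0.118 = 0.67 × 0.118 = 0.07906
Half-life = ln 2 / λ = 0.6931 / 0.07906 ≈ 8.77 years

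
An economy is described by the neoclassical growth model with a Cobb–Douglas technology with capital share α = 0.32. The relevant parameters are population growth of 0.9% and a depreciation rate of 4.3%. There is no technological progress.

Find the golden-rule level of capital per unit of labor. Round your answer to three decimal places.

The golden rule sets f'(k) = n + δ, i.e. α·k^(α−1) = n + δ.
So k^(1−α) = α / (n + δ) = 0.32 / 0.052 = 6.1538.
k_gold = 6.1538^(1/0.68) ≈ 14.4712

k_gold ≈ 14.471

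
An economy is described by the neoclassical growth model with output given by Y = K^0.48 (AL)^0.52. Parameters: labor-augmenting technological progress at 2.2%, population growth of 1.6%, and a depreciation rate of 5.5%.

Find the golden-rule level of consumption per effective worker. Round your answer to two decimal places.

c_gold ≈ 2.37

At the golden rule, f'(k) = n + g + δ, so α·k^(α−1) = n + g + δ and k_gold = (α/(n + g + δ))^(1/(1−α)).
k_gold = (0.48/0.093)^(1/0.52) = 5.1613^1.9231 ≈ 23.4805
c_gold = f(k_gold) − (n + g + δ)·k_gold = 4.5492 − 0.093×23.4805 ≈ 2.3655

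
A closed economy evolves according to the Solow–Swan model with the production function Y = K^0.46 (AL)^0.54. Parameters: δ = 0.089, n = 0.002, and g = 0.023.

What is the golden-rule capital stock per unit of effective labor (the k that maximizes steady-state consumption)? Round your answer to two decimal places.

The golden rule sets f'(k) = n + g + δ, i.e. α·k^(α−1) = n + g + δ.
So k^(1−α) = α / (n + g + δ) = 0.46 / 0.114 = 4.0351.
k_gold = 4.0351^(1/0.54) ≈ 13.2420

k_gold ≈ 13.24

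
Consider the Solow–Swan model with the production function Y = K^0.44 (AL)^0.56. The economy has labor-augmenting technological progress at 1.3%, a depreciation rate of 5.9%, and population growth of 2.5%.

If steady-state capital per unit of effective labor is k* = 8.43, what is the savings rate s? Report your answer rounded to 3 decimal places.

s ≈ 0.320

At the steady state, Δk = 0, so s·k^α = (n + g + δ)·k.
So s / (n + g + δ) = (k*)^(1−α) = 8.43^0.56 = 3.2996.
Therefore s = 3.2996 × (n + g + δ) = 3.2996 × 0.097 = 0.3201.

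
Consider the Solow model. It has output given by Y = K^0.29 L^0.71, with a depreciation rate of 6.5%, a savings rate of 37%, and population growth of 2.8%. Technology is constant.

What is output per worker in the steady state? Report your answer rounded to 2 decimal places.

y* ≈ 1.76

At the steady state, Δk = 0, so s·k^α = (n + δ)·k.
Rearranging, k^(1−α) = s / (n + δ).
k^0.71 = 0.37 / (0.028 + 0.065) = 0.37 / 0.093 = 3.9785
k* = 3.9785^(1/0.71) ≈ 6.9932
y* = (k*)^α = 6.9932^0.29 ≈ 1.7577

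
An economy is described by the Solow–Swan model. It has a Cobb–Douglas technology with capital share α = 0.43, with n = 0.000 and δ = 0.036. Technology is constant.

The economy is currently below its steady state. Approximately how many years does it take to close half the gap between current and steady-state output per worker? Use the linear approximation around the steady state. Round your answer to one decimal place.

about 33.8 years

Near the steady state the convergence rate is λ = (1 − α)(n + δ).
λ = (1 − 0.43) × 0.036 = 0.57 × 0.036 = 0.02052
Half-life = ln 2 / λ = 0.6931 / 0.02052 ≈ 33.78 years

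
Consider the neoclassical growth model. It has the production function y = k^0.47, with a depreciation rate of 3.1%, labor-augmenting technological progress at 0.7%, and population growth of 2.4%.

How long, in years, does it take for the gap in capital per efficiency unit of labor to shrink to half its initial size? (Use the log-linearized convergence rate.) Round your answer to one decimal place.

Near the steady state the convergence rate is λ = (1 − α)(n + g + δ).
λ = (1 − 0.47) × 0.062 = 0.53 × 0.062 = 0.03286
Half-life = ln 2 / λ = 0.6931 / 0.03286 ≈ 21.09 years

about 21.1 years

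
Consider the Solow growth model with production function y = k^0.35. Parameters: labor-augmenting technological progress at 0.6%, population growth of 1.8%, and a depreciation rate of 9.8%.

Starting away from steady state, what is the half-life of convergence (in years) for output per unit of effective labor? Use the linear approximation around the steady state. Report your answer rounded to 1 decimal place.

t_½ ≈ 8.7 years

Near the steady state the convergence rate is λ = (1 − α)(n + g + δ).
λ = (1 − 0.35) × 0.122 = 0.65 × 0.122 = 0.0793
Half-life = ln 2 / λ = 0.6931 / 0.0793 ≈ 8.74 years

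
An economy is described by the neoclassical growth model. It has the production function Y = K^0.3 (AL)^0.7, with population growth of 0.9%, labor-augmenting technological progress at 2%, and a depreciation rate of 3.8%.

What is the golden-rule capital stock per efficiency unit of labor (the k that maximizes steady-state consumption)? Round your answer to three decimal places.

k_gold ≈ 8.513

The golden rule sets f'(k) = n + g + δ, i.e. α·k^(α−1) = n + g + δ.
So k^(1−α) = α / (n + g + δ) = 0.3 / 0.067 = 4.4776.
k_gold = 4.4776^(1/0.7) ≈ 8.5126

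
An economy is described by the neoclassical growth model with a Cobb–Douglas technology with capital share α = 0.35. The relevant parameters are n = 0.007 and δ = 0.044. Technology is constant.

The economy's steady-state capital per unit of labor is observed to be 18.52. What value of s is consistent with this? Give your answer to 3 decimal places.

s ≈ 0.340

In steady state, investment equals break-even investment: s·k^α = (n + δ)·k.
So s / (n + δ) = (k*)^(1−α) = 18.52^0.65 = 6.6676.
Therefore s = 6.6676 × (n + δ) = 6.6676 × 0.051 = 0.3400.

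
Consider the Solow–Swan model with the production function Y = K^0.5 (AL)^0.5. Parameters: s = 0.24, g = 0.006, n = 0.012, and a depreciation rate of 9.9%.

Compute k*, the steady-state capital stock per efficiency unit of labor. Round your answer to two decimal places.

k* = 4.21

Steady state requires s·f(k) = (n + g + δ)·k, i.e. s·k^α = (n + g + δ)·k.
Rearranging, k^(1−α) = s / (n + g + δ).
k^0.5 = 0.24 / (0.012 + 0.006 + 0.099) = 0.24 / 0.117 = 2.0513
k* = 2.0513^(1/0.5) ≈ 4.2078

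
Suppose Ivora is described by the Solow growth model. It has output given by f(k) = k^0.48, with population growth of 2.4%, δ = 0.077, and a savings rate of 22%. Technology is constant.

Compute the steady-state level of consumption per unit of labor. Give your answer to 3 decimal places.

At the steady state, Δk = 0, so s·k^α = (n + δ)·k.
Rearranging, k^(1−α) = s / (n + δ).
k^0.52 = 0.22 / (0.024 + 0.077) = 0.22 / 0.101 = 2.1782
k* = 2.1782^(1/0.52) ≈ 4.4688
y* = (k*)^α = 4.4688^0.48 ≈ 2.0516
c* = (1 − s)·y* = (1 − 0.22) × 2.0516 ≈ 1.6002

c* = 1.600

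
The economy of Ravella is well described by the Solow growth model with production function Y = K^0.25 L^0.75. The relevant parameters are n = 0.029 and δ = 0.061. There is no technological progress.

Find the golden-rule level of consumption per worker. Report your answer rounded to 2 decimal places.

c_gold ≈ 1.05

At the golden rule, f'(k) = n + δ, so α·k^(α−1) = n + δ and k_gold = (α/(n + δ))^(1/(1−α)).
k_gold = (0.25/0.090)^(1/0.75) = 2.7778^1.3333 ≈ 3.9047
c_gold = f(k_gold) − (n + δ)·k_gold = 1.4057 − 0.090×3.9047 ≈ 1.0543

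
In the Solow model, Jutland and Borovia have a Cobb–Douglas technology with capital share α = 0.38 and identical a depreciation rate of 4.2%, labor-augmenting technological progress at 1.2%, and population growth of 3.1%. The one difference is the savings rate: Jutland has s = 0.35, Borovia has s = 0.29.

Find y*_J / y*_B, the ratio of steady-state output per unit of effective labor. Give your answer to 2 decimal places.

Steady-state y* = [s/(n + g + δ)]^(α/(1−α)), so the ratio is [ (s_J/(n + g + δ)_J) / (s_B/(n + g + δ)_B) ]^0.6129.
s_J/(n + g + δ)_J = 0.35/0.085 = 4.1176; s_B/(n + g + δ)_B = 0.29/0.085 = 3.4118.
Ratio = (4.1176/3.4118)^0.6129 = 1.2069^0.6129 ≈ 1.1222

ratio ≈ 1.12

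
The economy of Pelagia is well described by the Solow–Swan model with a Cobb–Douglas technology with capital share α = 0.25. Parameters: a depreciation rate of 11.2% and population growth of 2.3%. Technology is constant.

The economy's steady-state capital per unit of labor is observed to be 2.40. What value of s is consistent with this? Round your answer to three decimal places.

In steady state, investment equals break-even investment: s·k^α = (n + δ)·k.
So s / (n + δ) = (k*)^(1−α) = 2.40^0.75 = 1.9282.
Therefore s = 1.9282 × (n + δ) = 1.9282 × 0.135 = 0.2603.

s ≈ 0.260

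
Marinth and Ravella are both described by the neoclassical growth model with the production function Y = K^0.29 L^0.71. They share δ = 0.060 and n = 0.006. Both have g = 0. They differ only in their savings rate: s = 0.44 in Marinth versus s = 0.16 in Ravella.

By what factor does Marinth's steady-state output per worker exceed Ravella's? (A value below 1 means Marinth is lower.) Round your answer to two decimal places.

Steady-state y* = [s/(n + δ)]^(α/(1−α)), so the ratio is [ (s_M/(n + δ)_M) / (s_R/(n + δ)_R) ]^0.4085.
s_M/(n + δ)_M = 0.44/0.066 = 6.6667; s_R/(n + δ)_R = 0.16/0.066 = 2.4242.
Ratio = (6.6667/2.4242)^0.4085 = 2.7501^0.4085 ≈ 1.5117

ratio ≈ 1.51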